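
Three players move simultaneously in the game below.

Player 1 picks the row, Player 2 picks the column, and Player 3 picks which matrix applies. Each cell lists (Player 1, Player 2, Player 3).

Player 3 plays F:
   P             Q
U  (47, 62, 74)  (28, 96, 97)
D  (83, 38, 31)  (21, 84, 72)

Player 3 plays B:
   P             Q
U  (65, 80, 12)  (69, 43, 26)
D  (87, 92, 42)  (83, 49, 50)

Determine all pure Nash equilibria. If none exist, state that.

For each player, find the best response to each opponent profile; mutual best responses are the pure NE.
Player 1 against (P, F): payoffs 47, 83 → best response D.
Player 1 against (P, B): payoffs 65, 87 → best response D.
Player 1 against (Q, F): payoffs 28, 21 → best response U.
Player 1 against (Q, B): payoffs 69, 83 → best response D.
Player 2 against (U, F): payoffs 62, 96 → best response Q.
Player 2 against (U, B): payoffs 80, 43 → best response P.
Player 2 against (D, F): payoffs 38, 84 → best response Q.
Player 2 against (D, B): payoffs 92, 49 → best response P.
Player 3 against (U, P): payoffs 74, 12 → best response F.
Player 3 against (U, Q): payoffs 97, 26 → best response F.
Player 3 against (D, P): payoffs 31, 42 → best response B.
Player 3 against (D, Q): payoffs 72, 50 → best response F.
Mutual best responses: (U, Q, F); (D, P, B).

(U, Q, F); (D, P, B)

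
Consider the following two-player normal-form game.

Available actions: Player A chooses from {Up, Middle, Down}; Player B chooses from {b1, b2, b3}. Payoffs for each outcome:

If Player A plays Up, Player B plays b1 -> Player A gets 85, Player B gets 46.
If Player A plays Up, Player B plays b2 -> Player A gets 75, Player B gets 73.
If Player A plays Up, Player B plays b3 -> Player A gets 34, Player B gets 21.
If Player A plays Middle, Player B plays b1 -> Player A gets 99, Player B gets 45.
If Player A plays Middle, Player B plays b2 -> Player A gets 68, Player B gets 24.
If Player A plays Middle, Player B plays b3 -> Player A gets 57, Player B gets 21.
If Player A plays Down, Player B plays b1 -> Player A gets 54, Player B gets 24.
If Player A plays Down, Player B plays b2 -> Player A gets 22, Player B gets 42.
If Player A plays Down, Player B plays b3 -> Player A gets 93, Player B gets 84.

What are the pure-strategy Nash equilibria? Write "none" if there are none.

(Up, b2), (Middle, b1), (Down, b3)

For each player, find the best response to each opponent profile; mutual best responses are the pure NE.
Player A against b1: payoffs 85, 99, 54 → best response Middle.
Player A against b2: payoffs 75, 68, 22 → best response Up.
Player A against b3: payoffs 34, 57, 93 → best response Down.
Player B against Up: payoffs 46, 73, 21 → best response b2.
Player B against Middle: payoffs 45, 24, 21 → best response b1.
Player B against Down: payoffs 24, 42, 84 → best response b3.
Mutual best responses: (Up, b2); (Middle, b1); (Down, b3).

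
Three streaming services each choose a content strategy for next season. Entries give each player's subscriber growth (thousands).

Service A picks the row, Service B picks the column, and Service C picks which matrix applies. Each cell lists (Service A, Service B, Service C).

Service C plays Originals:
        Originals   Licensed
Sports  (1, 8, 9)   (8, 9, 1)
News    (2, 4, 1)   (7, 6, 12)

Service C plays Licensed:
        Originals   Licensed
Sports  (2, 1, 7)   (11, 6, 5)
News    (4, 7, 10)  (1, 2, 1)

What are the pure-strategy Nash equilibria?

(Sports, Originals, Originals): Service A can switch to News (1 → 2). Not NE.
(Sports, Originals, Licensed): Service A can switch to News (2 → 4). Not NE.
(Sports, Licensed, Originals): Service C can switch to Licensed (1 → 5). Not NE.
(Sports, Licensed, Licensed): Service A gets 11, best alternative 1; Service B gets 6, best alternative 1; Service C gets 5, best alternative 1. No profitable deviation — NE.
(News, Originals, Originals): Service B can switch to Licensed (4 → 6). Not NE.
(News, Originals, Licensed): Service A gets 4, best alternative 2; Service B gets 7, best alternative 2; Service C gets 10, best alternative 1. No profitable deviation — NE.
(News, Licensed, Originals): Service A can switch to Sports (7 → 8). Not NE.
(News, Licensed, Licensed): Service A can switch to Sports (1 → 11). Not NE.

(Sports, Licensed, Licensed); (News, Originals, Licensed)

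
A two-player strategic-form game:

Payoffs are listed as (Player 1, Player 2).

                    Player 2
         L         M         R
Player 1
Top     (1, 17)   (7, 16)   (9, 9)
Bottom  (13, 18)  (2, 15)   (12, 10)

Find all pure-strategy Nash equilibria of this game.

Mark each player's best response to every combination of opponents' strategies; a profile where every player is best-responding is a pure Nash equilibrium.
Player 1 against L: payoffs 1, 13 → best response Bottom.
Player 1 against M: payoffs 7, 2 → best response Top.
Player 1 against R: payoffs 9, 12 → best response Bottom.
Player 2 against Top: payoffs 17, 16, 9 → best response L.
Player 2 against Bottom: payoffs 18, 15, 10 → best response L.
Mutual best responses: (Bottom, L).

The unique pure-strategy Nash equilibrium is (Bottom, L).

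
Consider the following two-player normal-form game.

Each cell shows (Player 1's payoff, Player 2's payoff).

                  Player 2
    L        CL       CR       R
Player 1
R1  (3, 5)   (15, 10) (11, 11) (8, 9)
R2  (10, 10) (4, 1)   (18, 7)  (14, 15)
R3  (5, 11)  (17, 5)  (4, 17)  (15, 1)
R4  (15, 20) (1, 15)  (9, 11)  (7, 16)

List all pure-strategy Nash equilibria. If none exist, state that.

Player 1 against L: payoffs 3, 10, 5, 15 → best response R4.
Player 1 against CL: payoffs 15, 4, 17, 1 → best response R3.
Player 1 against CR: payoffs 11, 18, 4, 9 → best response R2.
Player 1 against R: payoffs 8, 14, 15, 7 → best response R3.
Player 2 against R1: payoffs 5, 10, 11, 9 → best response CR.
Player 2 against R2: payoffs 10, 1, 7, 15 → best response R.
Player 2 against R3: payoffs 11, 5, 17, 1 → best response CR.
Player 2 against R4: payoffs 20, 15, 11, 16 → best response L.
Mutual best responses: (R4, L).

(R4, L)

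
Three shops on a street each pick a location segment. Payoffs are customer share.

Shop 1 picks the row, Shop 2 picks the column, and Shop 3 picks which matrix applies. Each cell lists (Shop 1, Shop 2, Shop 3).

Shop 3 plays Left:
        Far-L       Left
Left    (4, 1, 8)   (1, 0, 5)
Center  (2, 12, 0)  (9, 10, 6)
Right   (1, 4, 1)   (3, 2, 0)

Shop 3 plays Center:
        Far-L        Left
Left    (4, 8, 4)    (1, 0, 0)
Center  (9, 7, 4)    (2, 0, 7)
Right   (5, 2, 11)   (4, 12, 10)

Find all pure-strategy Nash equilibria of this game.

Mark each player's best response to every combination of opponents' strategies; a profile where every player is best-responding is a pure Nash equilibrium.
Shop 1 against (Far-L, Left): payoffs 4, 2, 1 → best response Left.
Shop 1 against (Far-L, Center): payoffs 4, 9, 5 → best response Center.
Shop 1 against (Left, Left): payoffs 1, 9, 3 → best response Center.
Shop 1 against (Left, Center): payoffs 1, 2, 4 → best response Right.
Shop 2 against (Left, Left): payoffs 1, 0 → best response Far-L.
Shop 2 against (Left, Center): payoffs 8, 0 → best response Far-L.
Shop 2 against (Center, Left): payoffs 12, 10 → best response Far-L.
Shop 2 against (Center, Center): payoffs 7, 0 → best response Far-L.
Shop 2 against (Right, Left): payoffs 4, 2 → best response Far-L.
Shop 2 against (Right, Center): payoffs 2, 12 → best response Left.
Shop 3 against (Left, Far-L): payoffs 8, 4 → best response Left.
Shop 3 against (Left, Left): payoffs 5, 0 → best response Left.
Shop 3 against (Center, Far-L): payoffs 0, 4 → best response Center.
Shop 3 against (Center, Left): payoffs 6, 7 → best response Center.
Shop 3 against (Right, Far-L): payoffs 1, 11 → best response Center.
Shop 3 against (Right, Left): payoffs 0, 10 → best response Center.
Mutual best responses: (Left, Far-L, Left); (Center, Far-L, Center); (Right, Left, Center).

Pure-strategy Nash equilibria: (Left, Far-L, Left), (Center, Far-L, Center), (Right, Left, Center)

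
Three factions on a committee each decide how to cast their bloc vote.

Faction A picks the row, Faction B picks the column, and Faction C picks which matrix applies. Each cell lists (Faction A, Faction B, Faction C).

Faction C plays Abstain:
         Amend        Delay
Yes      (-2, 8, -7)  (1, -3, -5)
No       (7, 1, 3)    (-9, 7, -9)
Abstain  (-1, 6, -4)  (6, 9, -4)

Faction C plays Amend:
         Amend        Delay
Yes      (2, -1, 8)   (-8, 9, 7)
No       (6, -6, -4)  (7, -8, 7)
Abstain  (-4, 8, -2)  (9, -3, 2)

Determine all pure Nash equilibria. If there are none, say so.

(Yes, Amend, Abstain): Faction A can switch to No (-2 → 7). Not NE.
(Yes, Amend, Amend): Faction A can switch to No (2 → 6). Not NE.
(Yes, Delay, Abstain): Faction A can switch to Abstain (1 → 6). Not NE.
(Yes, Delay, Amend): Faction A can switch to No (-8 → 7). Not NE.
(No, Amend, Abstain): Faction B can switch to Delay (1 → 7). Not NE.
(No, Amend, Amend): Faction C can switch to Abstain (-4 → 3). Not NE.
(No, Delay, Abstain): Faction A can switch to Yes (-9 → 1). Not NE.
(No, Delay, Amend): Faction A can switch to Abstain (7 → 9). Not NE.
(Abstain, Amend, Abstain): Faction A can switch to No (-1 → 7). Not NE.
(Abstain, Amend, Amend): Faction A can switch to Yes (-4 → 2). Not NE.
(Abstain, Delay, Abstain): Faction C can switch to Amend (-4 → 2). Not NE.
(Abstain, Delay, Amend): Faction B can switch to Amend (-3 → 8). Not NE.

none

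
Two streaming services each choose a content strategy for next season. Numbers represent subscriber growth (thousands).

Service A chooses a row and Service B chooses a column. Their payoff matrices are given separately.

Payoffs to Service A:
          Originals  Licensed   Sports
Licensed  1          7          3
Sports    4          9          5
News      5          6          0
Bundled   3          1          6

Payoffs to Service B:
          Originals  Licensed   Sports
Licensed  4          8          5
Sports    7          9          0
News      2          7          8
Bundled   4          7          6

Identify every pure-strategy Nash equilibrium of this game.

(Sports, Licensed)

Mark each player's best response to every combination of opponents' strategies; a profile where every player is best-responding is a pure Nash equilibrium.
Service A against Originals: payoffs 1, 4, 5, 3 → best response News.
Service A against Licensed: payoffs 7, 9, 6, 1 → best response Sports.
Service A against Sports: payoffs 3, 5, 0, 6 → best response Bundled.
Service B against Licensed: payoffs 4, 8, 5 → best response Licensed.
Service B against Sports: payoffs 7, 9, 0 → best response Licensed.
Service B against News: payoffs 2, 7, 8 → best response Sports.
Service B against Bundled: payoffs 4, 7, 6 → best response Licensed.
Mutual best responses: (Sports, Licensed).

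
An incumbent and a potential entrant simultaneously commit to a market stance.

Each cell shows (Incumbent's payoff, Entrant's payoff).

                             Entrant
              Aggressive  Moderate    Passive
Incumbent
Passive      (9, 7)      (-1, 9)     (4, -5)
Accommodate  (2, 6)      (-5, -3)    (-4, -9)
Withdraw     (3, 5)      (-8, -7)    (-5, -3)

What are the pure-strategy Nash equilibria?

(Passive, Moderate)

(Passive, Aggressive): Entrant can switch to Moderate (7 → 9). Not NE.
(Passive, Moderate): Incumbent gets -1, best alternative -5; Entrant gets 9, best alternative 7. No profitable deviation — NE.
(Passive, Passive): Entrant can switch to Aggressive (-5 → 7). Not NE.
(Accommodate, Aggressive): Incumbent can switch to Passive (2 → 9). Not NE.
(Accommodate, Moderate): Incumbent can switch to Passive (-5 → -1). Not NE.
(Accommodate, Passive): Incumbent can switch to Passive (-4 → 4). Not NE.
(Withdraw, Aggressive): Incumbent can switch to Passive (3 → 9). Not NE.
(The remaining 2 profiles each have a profitable deviation by the same check.)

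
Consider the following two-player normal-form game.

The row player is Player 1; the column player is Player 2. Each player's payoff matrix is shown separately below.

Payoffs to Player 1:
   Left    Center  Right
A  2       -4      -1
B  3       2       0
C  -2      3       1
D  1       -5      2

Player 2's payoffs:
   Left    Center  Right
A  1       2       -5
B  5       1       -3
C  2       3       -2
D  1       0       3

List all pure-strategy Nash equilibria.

For each player, find the best response to each opponent profile; mutual best responses are the pure NE.
Player 1 against Left: payoffs 2, 3, -2, 1 → best response B.
Player 1 against Center: payoffs -4, 2, 3, -5 → best response C.
Player 1 against Right: payoffs -1, 0, 1, 2 → best response D.
Player 2 against A: payoffs 1, 2, -5 → best response Center.
Player 2 against B: payoffs 5, 1, -3 → best response Left.
Player 2 against C: payoffs 2, 3, -2 → best response Center.
Player 2 against D: payoffs 1, 0, 3 → best response Right.
Mutual best responses: (B, Left); (C, Center); (D, Right).

The pure Nash equilibria are (B, Left); (C, Center); (D, Right).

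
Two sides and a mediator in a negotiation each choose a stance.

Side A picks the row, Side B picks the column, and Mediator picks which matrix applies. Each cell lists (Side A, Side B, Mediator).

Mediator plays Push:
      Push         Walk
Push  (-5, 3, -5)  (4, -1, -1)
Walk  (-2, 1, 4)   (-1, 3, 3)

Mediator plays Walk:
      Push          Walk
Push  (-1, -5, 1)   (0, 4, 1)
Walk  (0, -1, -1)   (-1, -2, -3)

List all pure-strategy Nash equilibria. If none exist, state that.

(Push, Walk, Walk)

(Push, Push, Push): Side A can switch to Walk (-5 → -2). Not NE.
(Push, Push, Walk): Side A can switch to Walk (-1 → 0). Not NE.
(Push, Walk, Push): Side B can switch to Push (-1 → 3). Not NE.
(Push, Walk, Walk): Side A gets 0, best alternative -1; Side B gets 4, best alternative -5; Mediator gets 1, best alternative -1. No profitable deviation — NE.
(Walk, Push, Push): Side B can switch to Walk (1 → 3). Not NE.
(Walk, Push, Walk): Mediator can switch to Push (-1 → 4). Not NE.
(Walk, Walk, Push): Side A can switch to Push (-1 → 4). Not NE.
(The remaining 1 profile has a profitable deviation by the same check.)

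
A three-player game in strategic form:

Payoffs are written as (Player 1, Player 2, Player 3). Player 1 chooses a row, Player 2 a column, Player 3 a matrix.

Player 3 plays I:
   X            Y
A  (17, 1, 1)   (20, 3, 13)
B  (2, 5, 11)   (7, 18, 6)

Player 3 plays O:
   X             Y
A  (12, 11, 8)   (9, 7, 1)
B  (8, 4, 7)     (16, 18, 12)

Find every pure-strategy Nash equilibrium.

Pure-strategy Nash equilibria: (A, X, O); (A, Y, I); (B, Y, O)

Player 1 against (X, I): payoffs 17, 2 → best response A.
Player 1 against (X, O): payoffs 12, 8 → best response A.
Player 1 against (Y, I): payoffs 20, 7 → best response A.
Player 1 against (Y, O): payoffs 9, 16 → best response B.
Player 2 against (A, I): payoffs 1, 3 → best response Y.
Player 2 against (A, O): payoffs 11, 7 → best response X.
Player 2 against (B, I): payoffs 5, 18 → best response Y.
Player 2 against (B, O): payoffs 4, 18 → best response Y.
Player 3 against (A, X): payoffs 1, 8 → best response O.
Player 3 against (A, Y): payoffs 13, 1 → best response I.
Player 3 against (B, X): payoffs 11, 7 → best response I.
Player 3 against (B, Y): payoffs 6, 12 → best response O.
Mutual best responses: (A, X, O); (A, Y, I); (B, Y, O).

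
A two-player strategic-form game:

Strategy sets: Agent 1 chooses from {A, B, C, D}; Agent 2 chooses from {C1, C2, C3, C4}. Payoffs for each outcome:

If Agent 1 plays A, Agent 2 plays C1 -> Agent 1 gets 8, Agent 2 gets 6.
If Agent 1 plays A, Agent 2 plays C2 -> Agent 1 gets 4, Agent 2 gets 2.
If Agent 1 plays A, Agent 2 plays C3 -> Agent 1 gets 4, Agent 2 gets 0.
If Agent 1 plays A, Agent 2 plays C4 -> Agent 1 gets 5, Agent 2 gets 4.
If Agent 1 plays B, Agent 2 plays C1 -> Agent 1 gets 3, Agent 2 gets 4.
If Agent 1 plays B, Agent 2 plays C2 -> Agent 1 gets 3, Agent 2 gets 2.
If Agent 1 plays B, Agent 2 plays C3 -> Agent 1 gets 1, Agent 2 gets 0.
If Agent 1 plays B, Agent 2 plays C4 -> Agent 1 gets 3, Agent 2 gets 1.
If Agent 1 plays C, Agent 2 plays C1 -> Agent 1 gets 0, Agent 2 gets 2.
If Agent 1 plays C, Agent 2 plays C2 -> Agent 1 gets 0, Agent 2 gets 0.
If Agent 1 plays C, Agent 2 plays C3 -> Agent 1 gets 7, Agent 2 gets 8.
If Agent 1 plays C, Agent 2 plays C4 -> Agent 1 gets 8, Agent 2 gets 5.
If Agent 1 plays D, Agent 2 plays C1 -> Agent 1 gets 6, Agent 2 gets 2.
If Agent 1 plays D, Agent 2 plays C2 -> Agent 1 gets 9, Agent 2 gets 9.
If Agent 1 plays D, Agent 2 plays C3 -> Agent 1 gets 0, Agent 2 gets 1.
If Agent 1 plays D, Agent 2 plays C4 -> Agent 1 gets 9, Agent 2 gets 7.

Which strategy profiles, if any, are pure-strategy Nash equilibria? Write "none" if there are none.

Agent 1 against C1: payoffs 8, 3, 0, 6 → best response A.
Agent 1 against C2: payoffs 4, 3, 0, 9 → best response D.
Agent 1 against C3: payoffs 4, 1, 7, 0 → best response C.
Agent 1 against C4: payoffs 5, 3, 8, 9 → best response D.
Agent 2 against A: payoffs 6, 2, 0, 4 → best response C1.
Agent 2 against B: payoffs 4, 2, 0, 1 → best response C1.
Agent 2 against C: payoffs 2, 0, 8, 5 → best response C3.
Agent 2 against D: payoffs 2, 9, 1, 7 → best response C2.
Mutual best responses: (A, C1); (C, C3); (D, C2).

Pure-strategy Nash equilibria: (A, C1), (C, C3), (D, C2)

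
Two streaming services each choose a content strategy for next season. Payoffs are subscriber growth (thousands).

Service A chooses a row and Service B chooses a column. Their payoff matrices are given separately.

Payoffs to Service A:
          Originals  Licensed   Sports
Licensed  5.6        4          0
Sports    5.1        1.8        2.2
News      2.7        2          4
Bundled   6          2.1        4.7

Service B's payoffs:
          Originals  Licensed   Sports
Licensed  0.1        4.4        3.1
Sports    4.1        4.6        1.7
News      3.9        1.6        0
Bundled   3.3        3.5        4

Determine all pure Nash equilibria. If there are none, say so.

Pure-strategy Nash equilibria: (Licensed, Licensed) and (Bundled, Sports)

Mark each player's best response to every combination of opponents' strategies; a profile where every player is best-responding is a pure Nash equilibrium.
Service A against Originals: payoffs 5.6, 5.1, 2.7, 6 → best response Bundled.
Service A against Licensed: payoffs 4, 1.8, 2, 2.1 → best response Licensed.
Service A against Sports: payoffs 0, 2.2, 4, 4.7 → best response Bundled.
Service B against Licensed: payoffs 0.1, 4.4, 3.1 → best response Licensed.
Service B against Sports: payoffs 4.1, 4.6, 1.7 → best response Licensed.
Service B against News: payoffs 3.9, 1.6, 0 → best response Originals.
Service B against Bundled: payoffs 3.3, 3.5, 4 → best response Sports.
Mutual best responses: (Licensed, Licensed); (Bundled, Sports).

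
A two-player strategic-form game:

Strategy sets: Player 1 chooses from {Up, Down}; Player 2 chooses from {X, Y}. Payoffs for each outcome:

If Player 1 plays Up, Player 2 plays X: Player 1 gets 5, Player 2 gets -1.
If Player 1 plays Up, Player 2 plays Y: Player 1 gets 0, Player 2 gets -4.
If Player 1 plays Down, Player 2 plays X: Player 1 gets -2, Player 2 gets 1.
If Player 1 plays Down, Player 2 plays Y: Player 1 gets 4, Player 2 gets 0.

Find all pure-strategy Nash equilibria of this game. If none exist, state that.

Player 1 against X: payoffs 5, -2 → best response Up.
Player 1 against Y: payoffs 0, 4 → best response Down.
Player 2 against Up: payoffs -1, -4 → best response X.
Player 2 against Down: payoffs 1, 0 → best response X.
Mutual best responses: (Up, X).

The unique pure-strategy Nash equilibrium is (Up, X).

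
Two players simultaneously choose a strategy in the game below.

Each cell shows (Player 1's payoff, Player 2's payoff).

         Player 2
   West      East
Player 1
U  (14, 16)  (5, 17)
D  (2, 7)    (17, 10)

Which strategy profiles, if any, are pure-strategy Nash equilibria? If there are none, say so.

(D, East)

Mark each player's best response to every combination of opponents' strategies; a profile where every player is best-responding is a pure Nash equilibrium.
Player 1 against West: payoffs 14, 2 → best response U.
Player 1 against East: payoffs 5, 17 → best response D.
Player 2 against U: payoffs 16, 17 → best response East.
Player 2 against D: payoffs 7, 10 → best response East.
Mutual best responses: (D, East).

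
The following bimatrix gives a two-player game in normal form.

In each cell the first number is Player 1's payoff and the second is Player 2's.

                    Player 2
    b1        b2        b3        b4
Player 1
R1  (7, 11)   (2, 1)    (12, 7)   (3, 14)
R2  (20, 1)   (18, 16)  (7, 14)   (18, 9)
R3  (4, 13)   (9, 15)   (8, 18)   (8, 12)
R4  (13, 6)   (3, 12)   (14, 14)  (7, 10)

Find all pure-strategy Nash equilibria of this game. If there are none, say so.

For each player, find the best response to each opponent profile; mutual best responses are the pure NE.
Player 1 against b1: payoffs 7, 20, 4, 13 → best response R2.
Player 1 against b2: payoffs 2, 18, 9, 3 → best response R2.
Player 1 against b3: payoffs 12, 7, 8, 14 → best response R4.
Player 1 against b4: payoffs 3, 18, 8, 7 → best response R2.
Player 2 against R1: payoffs 11, 1, 7, 14 → best response b4.
Player 2 against R2: payoffs 1, 16, 14, 9 → best response b2.
Player 2 against R3: payoffs 13, 15, 18, 12 → best response b3.
Player 2 against R4: payoffs 6, 12, 14, 10 → best response b3.
Mutual best responses: (R2, b2); (R4, b3).

Pure-strategy Nash equilibria: (R2, b2), (R4, b3)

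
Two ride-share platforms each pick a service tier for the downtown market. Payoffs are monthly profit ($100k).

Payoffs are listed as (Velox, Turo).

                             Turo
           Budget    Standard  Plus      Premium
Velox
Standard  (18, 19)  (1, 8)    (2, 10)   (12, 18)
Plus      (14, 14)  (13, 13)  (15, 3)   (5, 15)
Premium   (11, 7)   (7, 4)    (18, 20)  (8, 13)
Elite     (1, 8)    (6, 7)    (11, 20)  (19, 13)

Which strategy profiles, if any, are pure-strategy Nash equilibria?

The pure Nash equilibria are (Standard, Budget) and (Premium, Plus).

Velox against Budget: payoffs 18, 14, 11, 1 → best response Standard.
Velox against Standard: payoffs 1, 13, 7, 6 → best response Plus.
Velox against Plus: payoffs 2, 15, 18, 11 → best response Premium.
Velox against Premium: payoffs 12, 5, 8, 19 → best response Elite.
Turo against Standard: payoffs 19, 8, 10, 18 → best response Budget.
Turo against Plus: payoffs 14, 13, 3, 15 → best response Premium.
Turo against Premium: payoffs 7, 4, 20, 13 → best response Plus.
Turo against Elite: payoffs 8, 7, 20, 13 → best response Plus.
Mutual best responses: (Standard, Budget); (Premium, Plus).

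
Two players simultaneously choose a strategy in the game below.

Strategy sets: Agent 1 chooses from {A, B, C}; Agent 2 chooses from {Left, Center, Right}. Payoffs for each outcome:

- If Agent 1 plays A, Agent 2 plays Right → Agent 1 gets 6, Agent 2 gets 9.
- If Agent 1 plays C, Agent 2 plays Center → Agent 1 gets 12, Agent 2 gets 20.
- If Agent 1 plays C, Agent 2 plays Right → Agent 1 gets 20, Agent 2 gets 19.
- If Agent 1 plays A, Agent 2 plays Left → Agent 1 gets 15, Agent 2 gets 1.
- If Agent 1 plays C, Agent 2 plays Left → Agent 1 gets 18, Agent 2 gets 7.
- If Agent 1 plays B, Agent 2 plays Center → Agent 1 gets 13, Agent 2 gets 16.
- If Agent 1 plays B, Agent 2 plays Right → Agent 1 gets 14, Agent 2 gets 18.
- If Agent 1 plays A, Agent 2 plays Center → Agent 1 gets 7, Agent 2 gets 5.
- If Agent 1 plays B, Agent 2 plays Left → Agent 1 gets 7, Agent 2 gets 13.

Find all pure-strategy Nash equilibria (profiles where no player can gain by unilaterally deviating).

No pure-strategy Nash equilibrium.

Agent 1 against Left: payoffs 15, 7, 18 → best response C.
Agent 1 against Center: payoffs 7, 13, 12 → best response B.
Agent 1 against Right: payoffs 6, 14, 20 → best response C.
Agent 2 against A: payoffs 1, 5, 9 → best response Right.
Agent 2 against B: payoffs 13, 16, 18 → best response Right.
Agent 2 against C: payoffs 7, 20, 19 → best response Center.
No profile is a mutual best response for all players.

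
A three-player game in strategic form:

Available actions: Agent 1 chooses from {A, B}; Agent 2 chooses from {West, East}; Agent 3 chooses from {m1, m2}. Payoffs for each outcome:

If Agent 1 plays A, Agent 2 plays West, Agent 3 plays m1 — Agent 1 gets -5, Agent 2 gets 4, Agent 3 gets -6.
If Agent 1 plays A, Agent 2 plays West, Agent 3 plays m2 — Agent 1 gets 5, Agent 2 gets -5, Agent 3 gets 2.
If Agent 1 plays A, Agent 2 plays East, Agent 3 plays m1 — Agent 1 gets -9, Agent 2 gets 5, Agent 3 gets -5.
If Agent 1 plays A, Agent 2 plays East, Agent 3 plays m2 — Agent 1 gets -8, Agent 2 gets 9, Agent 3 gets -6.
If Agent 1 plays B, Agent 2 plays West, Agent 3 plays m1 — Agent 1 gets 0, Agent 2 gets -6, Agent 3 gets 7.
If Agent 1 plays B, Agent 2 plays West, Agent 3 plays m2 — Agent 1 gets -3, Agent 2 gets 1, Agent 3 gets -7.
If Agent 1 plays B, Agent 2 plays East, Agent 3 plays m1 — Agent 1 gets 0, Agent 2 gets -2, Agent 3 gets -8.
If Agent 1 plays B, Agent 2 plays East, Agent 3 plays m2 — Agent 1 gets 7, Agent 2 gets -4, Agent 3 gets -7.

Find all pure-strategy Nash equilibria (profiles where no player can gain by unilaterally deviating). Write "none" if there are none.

Mark each player's best response to every combination of opponents' strategies; a profile where every player is best-responding is a pure Nash equilibrium.
Agent 1 against (West, m1): payoffs -5, 0 → best response B.
Agent 1 against (West, m2): payoffs 5, -3 → best response A.
Agent 1 against (East, m1): payoffs -9, 0 → best response B.
Agent 1 against (East, m2): payoffs -8, 7 → best response B.
Agent 2 against (A, m1): payoffs 4, 5 → best response East.
Agent 2 against (A, m2): payoffs -5, 9 → best response East.
Agent 2 against (B, m1): payoffs -6, -2 → best response East.
Agent 2 against (B, m2): payoffs 1, -4 → best response West.
Agent 3 against (A, West): payoffs -6, 2 → best response m2.
Agent 3 against (A, East): payoffs -5, -6 → best response m1.
Agent 3 against (B, West): payoffs 7, -7 → best response m1.
Agent 3 against (B, East): payoffs -8, -7 → best response m2.
No profile is a mutual best response for all players.

No pure-strategy Nash equilibrium.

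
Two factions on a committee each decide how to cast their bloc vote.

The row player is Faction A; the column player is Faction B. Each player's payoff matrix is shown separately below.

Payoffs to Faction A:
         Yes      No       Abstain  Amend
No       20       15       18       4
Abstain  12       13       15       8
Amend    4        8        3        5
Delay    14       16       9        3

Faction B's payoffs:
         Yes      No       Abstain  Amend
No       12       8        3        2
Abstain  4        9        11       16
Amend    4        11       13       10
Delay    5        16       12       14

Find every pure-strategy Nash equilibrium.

(No, Yes) and (Abstain, Amend) and (Delay, No)

Faction A against Yes: payoffs 20, 12, 4, 14 → best response No.
Faction A against No: payoffs 15, 13, 8, 16 → best response Delay.
Faction A against Abstain: payoffs 18, 15, 3, 9 → best response No.
Faction A against Amend: payoffs 4, 8, 5, 3 → best response Abstain.
Faction B against No: payoffs 12, 8, 3, 2 → best response Yes.
Faction B against Abstain: payoffs 4, 9, 11, 16 → best response Amend.
Faction B against Amend: payoffs 4, 11, 13, 10 → best response Abstain.
Faction B against Delay: payoffs 5, 16, 12, 14 → best response No.
Mutual best responses: (No, Yes); (Abstain, Amend); (Delay, No).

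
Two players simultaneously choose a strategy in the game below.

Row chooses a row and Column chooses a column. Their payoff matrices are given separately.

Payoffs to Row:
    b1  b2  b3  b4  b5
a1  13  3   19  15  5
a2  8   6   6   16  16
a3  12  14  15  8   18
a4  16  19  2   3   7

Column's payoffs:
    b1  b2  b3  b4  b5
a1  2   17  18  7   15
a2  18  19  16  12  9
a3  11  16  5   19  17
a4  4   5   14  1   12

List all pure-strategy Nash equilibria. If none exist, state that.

The unique pure-strategy Nash equilibrium is (a1, b3).

(a1, b1): Row can switch to a4 (13 → 16). Not NE.
(a1, b2): Row can switch to a2 (3 → 6). Not NE.
(a1, b3): Row gets 19, best alternative 15; Column gets 18, best alternative 17. No profitable deviation — NE.
(a1, b4): Row can switch to a2 (15 → 16). Not NE.
(a1, b5): Row can switch to a2 (5 → 16). Not NE.
(a2, b1): Row can switch to a1 (8 → 13). Not NE.
(a2, b2): Row can switch to a3 (6 → 14). Not NE.
(a2, b3): Row can switch to a1 (6 → 19). Not NE.
(a2, b4): Column can switch to b1 (12 → 18). Not NE.
(a2, b5): Row can switch to a3 (16 → 18). Not NE.
(a3, b1): Row can switch to a1 (12 → 13). Not NE.
(a3, b2): Row can switch to a4 (14 → 19). Not NE.
(a3, b3): Row can switch to a1 (15 → 19). Not NE.
(The remaining 7 profiles each have a profitable deviation by the same check.)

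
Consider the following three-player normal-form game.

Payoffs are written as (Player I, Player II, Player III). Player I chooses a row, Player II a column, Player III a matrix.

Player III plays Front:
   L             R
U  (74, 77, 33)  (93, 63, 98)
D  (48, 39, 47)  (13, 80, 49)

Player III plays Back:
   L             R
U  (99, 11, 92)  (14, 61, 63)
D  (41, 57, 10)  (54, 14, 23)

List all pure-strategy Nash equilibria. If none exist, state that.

Player I against (L, Front): payoffs 74, 48 → best response U.
Player I against (L, Back): payoffs 99, 41 → best response U.
Player I against (R, Front): payoffs 93, 13 → best response U.
Player I against (R, Back): payoffs 14, 54 → best response D.
Player II against (U, Front): payoffs 77, 63 → best response L.
Player II against (U, Back): payoffs 11, 61 → best response R.
Player II against (D, Front): payoffs 39, 80 → best response R.
Player II against (D, Back): payoffs 57, 14 → best response L.
Player III against (U, L): payoffs 33, 92 → best response Back.
Player III against (U, R): payoffs 98, 63 → best response Front.
Player III against (D, L): payoffs 47, 10 → best response Front.
Player III against (D, R): payoffs 49, 23 → best response Front.
No profile is a mutual best response for all players.

There is no pure-strategy Nash equilibrium.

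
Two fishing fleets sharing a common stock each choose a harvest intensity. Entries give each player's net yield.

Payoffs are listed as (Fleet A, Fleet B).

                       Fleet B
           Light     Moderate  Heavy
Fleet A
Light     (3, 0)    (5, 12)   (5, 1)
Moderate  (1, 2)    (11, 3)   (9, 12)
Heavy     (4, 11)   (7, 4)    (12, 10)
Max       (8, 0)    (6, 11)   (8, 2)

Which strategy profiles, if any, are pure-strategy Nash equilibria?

(Light, Light): Fleet A can switch to Heavy (3 → 4). Not NE.
(Light, Moderate): Fleet A can switch to Moderate (5 → 11). Not NE.
(Light, Heavy): Fleet A can switch to Moderate (5 → 9). Not NE.
(Moderate, Light): Fleet A can switch to Light (1 → 3). Not NE.
(Moderate, Moderate): Fleet B can switch to Heavy (3 → 12). Not NE.
(Moderate, Heavy): Fleet A can switch to Heavy (9 → 12). Not NE.
(Heavy, Light): Fleet A can switch to Max (4 → 8). Not NE.
(Heavy, Moderate): Fleet A can switch to Moderate (7 → 11). Not NE.
(Heavy, Heavy): Fleet B can switch to Light (10 → 11). Not NE.
(Max, Light): Fleet B can switch to Moderate (0 → 11). Not NE.
(The remaining 2 profiles each have a profitable deviation by the same check.)

none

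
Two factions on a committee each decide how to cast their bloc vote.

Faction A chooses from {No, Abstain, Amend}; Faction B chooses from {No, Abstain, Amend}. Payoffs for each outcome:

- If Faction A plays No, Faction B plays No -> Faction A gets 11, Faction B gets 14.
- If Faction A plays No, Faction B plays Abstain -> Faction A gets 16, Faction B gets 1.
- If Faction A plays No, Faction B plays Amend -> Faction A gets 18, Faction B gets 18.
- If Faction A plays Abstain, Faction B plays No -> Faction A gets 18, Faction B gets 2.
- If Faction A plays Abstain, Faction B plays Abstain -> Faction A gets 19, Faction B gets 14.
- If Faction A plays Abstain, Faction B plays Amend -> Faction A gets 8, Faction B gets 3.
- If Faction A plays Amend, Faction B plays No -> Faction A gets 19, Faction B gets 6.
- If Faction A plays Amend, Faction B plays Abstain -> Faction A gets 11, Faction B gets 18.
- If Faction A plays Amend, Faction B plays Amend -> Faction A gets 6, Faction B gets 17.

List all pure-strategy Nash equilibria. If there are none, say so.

Pure-strategy Nash equilibria: (No, Amend) and (Abstain, Abstain)

Faction A against No: payoffs 11, 18, 19 → best response Amend.
Faction A against Abstain: payoffs 16, 19, 11 → best response Abstain.
Faction A against Amend: payoffs 18, 8, 6 → best response No.
Faction B against No: payoffs 14, 1, 18 → best response Amend.
Faction B against Abstain: payoffs 2, 14, 3 → best response Abstain.
Faction B against Amend: payoffs 6, 18, 17 → best response Abstain.
Mutual best responses: (No, Amend); (Abstain, Abstain).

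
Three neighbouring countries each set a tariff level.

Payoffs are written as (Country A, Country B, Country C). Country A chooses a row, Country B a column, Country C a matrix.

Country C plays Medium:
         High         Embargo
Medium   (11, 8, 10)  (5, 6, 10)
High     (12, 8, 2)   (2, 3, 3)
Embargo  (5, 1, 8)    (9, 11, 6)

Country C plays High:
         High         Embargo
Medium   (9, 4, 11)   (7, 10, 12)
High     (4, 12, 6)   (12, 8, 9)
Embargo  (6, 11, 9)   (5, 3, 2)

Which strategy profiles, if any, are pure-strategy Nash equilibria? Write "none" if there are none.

The unique pure-strategy Nash equilibrium is (Embargo, Embargo, Medium).

For each player, find the best response to each opponent profile; mutual best responses are the pure NE.
Country A against (High, Medium): payoffs 11, 12, 5 → best response High.
Country A against (High, High): payoffs 9, 4, 6 → best response Medium.
Country A against (Embargo, Medium): payoffs 5, 2, 9 → best response Embargo.
Country A against (Embargo, High): payoffs 7, 12, 5 → best response High.
Country B against (Medium, Medium): payoffs 8, 6 → best response High.
Country B against (Medium, High): payoffs 4, 10 → best response Embargo.
Country B against (High, Medium): payoffs 8, 3 → best response High.
Country B against (High, High): payoffs 12, 8 → best response High.
Country B against (Embargo, Medium): payoffs 1, 11 → best response Embargo.
Country B against (Embargo, High): payoffs 11, 3 → best response High.
Country C against (Medium, High): payoffs 10, 11 → best response High.
Country C against (Medium, Embargo): payoffs 10, 12 → best response High.
Country C against (High, High): payoffs 2, 6 → best response High.
Country C against (High, Embargo): payoffs 3, 9 → best response High.
Country C against (Embargo, High): payoffs 8, 9 → best response High.
Country C against (Embargo, Embargo): payoffs 6, 2 → best response Medium.
Mutual best responses: (Embargo, Embargo, Medium).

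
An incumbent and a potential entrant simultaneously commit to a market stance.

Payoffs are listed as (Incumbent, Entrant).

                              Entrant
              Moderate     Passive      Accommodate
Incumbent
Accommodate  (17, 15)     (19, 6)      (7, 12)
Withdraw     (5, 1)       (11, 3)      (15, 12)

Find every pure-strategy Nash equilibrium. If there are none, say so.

(Accommodate, Moderate) and (Withdraw, Accommodate)

For each player, find the best response to each opponent profile; mutual best responses are the pure NE.
Incumbent against Moderate: payoffs 17, 5 → best response Accommodate.
Incumbent against Passive: payoffs 19, 11 → best response Accommodate.
Incumbent against Accommodate: payoffs 7, 15 → best response Withdraw.
Entrant against Accommodate: payoffs 15, 6, 12 → best response Moderate.
Entrant against Withdraw: payoffs 1, 3, 12 → best response Accommodate.
Mutual best responses: (Accommodate, Moderate); (Withdraw, Accommodate).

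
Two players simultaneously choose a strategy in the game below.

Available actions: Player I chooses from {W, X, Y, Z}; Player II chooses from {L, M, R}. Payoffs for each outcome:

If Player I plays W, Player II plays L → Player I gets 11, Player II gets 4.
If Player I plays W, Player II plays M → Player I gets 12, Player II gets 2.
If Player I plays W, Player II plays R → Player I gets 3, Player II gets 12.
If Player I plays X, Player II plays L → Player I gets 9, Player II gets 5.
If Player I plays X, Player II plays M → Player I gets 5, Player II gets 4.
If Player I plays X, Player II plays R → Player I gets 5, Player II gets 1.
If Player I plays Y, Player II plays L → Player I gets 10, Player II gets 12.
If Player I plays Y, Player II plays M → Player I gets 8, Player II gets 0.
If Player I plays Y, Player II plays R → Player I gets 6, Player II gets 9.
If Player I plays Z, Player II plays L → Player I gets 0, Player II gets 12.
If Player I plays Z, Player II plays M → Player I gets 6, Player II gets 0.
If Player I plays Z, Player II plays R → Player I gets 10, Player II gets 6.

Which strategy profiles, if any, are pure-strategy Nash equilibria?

Player I against L: payoffs 11, 9, 10, 0 → best response W.
Player I against M: payoffs 12, 5, 8, 6 → best response W.
Player I against R: payoffs 3, 5, 6, 10 → best response Z.
Player II against W: payoffs 4, 2, 12 → best response R.
Player II against X: payoffs 5, 4, 1 → best response L.
Player II against Y: payoffs 12, 0, 9 → best response L.
Player II against Z: payoffs 12, 0, 6 → best response L.
No profile is a mutual best response for all players.

This game has no pure Nash equilibrium.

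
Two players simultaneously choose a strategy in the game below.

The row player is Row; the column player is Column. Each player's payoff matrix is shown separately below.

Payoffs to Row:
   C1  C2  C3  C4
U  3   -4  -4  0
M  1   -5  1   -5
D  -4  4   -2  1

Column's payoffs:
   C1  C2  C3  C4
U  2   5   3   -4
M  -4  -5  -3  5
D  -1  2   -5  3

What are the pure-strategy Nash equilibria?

(U, C1): Column can switch to C2 (2 → 5). Not NE.
(U, C2): Row can switch to D (-4 → 4). Not NE.
(U, C3): Row can switch to M (-4 → 1). Not NE.
(U, C4): Row can switch to D (0 → 1). Not NE.
(M, C1): Row can switch to U (1 → 3). Not NE.
(M, C2): Row can switch to U (-5 → -4). Not NE.
(M, C3): Column can switch to C4 (-3 → 5). Not NE.
(M, C4): Row can switch to U (-5 → 0). Not NE.
(D, C4): Row gets 1, best alternative 0; Column gets 3, best alternative 2. No profitable deviation — NE.
(The remaining 3 profiles each have a profitable deviation by the same check.)

Pure NE: (D, C4)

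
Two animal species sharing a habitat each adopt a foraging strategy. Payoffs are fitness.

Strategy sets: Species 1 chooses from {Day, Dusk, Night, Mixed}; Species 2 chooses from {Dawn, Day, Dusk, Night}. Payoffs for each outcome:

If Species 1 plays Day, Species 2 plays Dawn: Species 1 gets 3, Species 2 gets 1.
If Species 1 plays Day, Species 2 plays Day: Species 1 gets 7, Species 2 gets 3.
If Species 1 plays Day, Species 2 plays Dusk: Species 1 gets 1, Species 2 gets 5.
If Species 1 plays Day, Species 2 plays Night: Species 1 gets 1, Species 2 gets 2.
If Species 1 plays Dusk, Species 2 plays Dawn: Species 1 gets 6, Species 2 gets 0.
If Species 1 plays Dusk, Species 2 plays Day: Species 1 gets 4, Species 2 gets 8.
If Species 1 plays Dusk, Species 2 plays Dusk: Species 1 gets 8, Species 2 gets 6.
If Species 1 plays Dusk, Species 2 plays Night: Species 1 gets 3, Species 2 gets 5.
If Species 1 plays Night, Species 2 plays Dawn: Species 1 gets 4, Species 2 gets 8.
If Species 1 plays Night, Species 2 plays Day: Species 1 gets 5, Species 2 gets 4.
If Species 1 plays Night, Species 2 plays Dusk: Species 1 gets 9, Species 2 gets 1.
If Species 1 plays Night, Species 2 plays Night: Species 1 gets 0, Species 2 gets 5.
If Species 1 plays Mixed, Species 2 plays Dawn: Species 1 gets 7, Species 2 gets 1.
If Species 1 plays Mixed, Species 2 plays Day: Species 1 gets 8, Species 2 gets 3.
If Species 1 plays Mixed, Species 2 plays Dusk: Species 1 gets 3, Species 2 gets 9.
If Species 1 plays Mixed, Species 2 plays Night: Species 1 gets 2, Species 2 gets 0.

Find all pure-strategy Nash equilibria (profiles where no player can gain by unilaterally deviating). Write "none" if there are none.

none

For each player, find the best response to each opponent profile; mutual best responses are the pure NE.
Species 1 against Dawn: payoffs 3, 6, 4, 7 → best response Mixed.
Species 1 against Day: payoffs 7, 4, 5, 8 → best response Mixed.
Species 1 against Dusk: payoffs 1, 8, 9, 3 → best response Night.
Species 1 against Night: payoffs 1, 3, 0, 2 → best response Dusk.
Species 2 against Day: payoffs 1, 3, 5, 2 → best response Dusk.
Species 2 against Dusk: payoffs 0, 8, 6, 5 → best response Day.
Species 2 against Night: payoffs 8, 4, 1, 5 → best response Dawn.
Species 2 against Mixed: payoffs 1, 3, 9, 0 → best response Dusk.
No profile is a mutual best response for all players.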